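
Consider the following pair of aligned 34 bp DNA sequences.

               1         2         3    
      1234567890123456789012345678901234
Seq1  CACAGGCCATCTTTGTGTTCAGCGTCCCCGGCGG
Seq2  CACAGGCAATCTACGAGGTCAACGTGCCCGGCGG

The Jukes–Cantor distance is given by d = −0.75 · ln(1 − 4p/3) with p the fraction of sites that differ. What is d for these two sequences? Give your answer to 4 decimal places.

0.2407

Differing sites — 8:C/A; 13:T/A; 14:T/C; 16:T/A; 18:T/G; 22:G/A; 26:C/G.
p = 7/34 = 0.205882.
d = −0.75 · ln(1 − (4/3)·0.205882) = −0.75 · ln(0.725491) = −0.75 · (-0.320907) = 0.2407.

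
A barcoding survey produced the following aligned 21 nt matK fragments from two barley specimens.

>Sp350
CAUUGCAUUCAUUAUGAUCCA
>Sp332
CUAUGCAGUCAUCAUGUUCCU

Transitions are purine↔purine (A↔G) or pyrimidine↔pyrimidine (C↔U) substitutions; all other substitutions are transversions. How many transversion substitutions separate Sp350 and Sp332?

5

Mismatches occur at site 2 (A→U, transversion), site 3 (U→A, transversion), site 8 (U→G, transversion), site 13 (U→C, transition), site 17 (A→U, transversion), site 21 (A→U, transversion).
Of the 6 differences, 1 transition and 5 transversions, so the answer is 5.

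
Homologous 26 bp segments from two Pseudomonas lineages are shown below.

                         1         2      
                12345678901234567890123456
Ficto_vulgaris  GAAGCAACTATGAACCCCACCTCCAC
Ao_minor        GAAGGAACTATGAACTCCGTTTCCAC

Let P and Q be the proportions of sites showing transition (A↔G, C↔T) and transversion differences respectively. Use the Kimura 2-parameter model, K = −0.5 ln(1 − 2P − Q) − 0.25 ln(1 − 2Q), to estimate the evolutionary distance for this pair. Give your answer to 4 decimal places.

The sequences differ at positions 5 (C/G, transversion), 16 (C/T, transition), 19 (A/G, transition), 20 (C/T, transition), 21 (C/T, transition).
Of the 5 differences, 4 transitions and 1 transversion over 26 sites: P = 4/26 = 0.153846, Q = 1/26 = 0.038462.
d = −0.5·ln(0.653846) − 0.25·ln(0.923076) = −0.5·(-0.424883) − 0.25·(-0.080044) = 0.2325.

0.2325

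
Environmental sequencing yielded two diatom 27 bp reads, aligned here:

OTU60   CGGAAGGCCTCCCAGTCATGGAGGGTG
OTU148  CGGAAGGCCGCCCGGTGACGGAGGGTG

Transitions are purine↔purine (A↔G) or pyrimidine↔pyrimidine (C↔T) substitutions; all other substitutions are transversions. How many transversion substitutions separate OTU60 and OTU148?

The sequences differ at positions 10 (T/G, transversion), 14 (A/G, transition), 17 (C/G, transversion), 19 (T/C, transition).
Of the 4 differences, 2 transitions and 2 transversions, so the answer is 2.

2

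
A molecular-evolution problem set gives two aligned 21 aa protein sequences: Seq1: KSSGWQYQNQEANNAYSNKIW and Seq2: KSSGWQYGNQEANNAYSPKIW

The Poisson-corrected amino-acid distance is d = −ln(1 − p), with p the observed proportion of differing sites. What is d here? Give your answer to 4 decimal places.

0.1001

Differing sites — 8:Q/G; 18:N/P.
p = 2/21 = 0.095238.
d = −ln(1 − 0.095238) = −ln(0.904762) = 0.1001.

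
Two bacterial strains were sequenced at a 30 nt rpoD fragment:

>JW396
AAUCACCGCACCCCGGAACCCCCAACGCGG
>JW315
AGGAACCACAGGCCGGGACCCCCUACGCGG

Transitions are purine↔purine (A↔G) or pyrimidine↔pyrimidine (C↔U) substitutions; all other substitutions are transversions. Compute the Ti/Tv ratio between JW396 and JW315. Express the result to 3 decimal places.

0.600

The sequences differ at positions 2 (A/G, transition), 3 (U/G, transversion), 4 (C/A, transversion), 8 (G/A, transition), 11 (C/G, transversion), 12 (C/G, transversion), 17 (A/G, transition), 24 (A/U, transversion).
Of the 8 differences, 3 transitions and 5 transversions, so Ti/Tv = 3/5 = 0.600.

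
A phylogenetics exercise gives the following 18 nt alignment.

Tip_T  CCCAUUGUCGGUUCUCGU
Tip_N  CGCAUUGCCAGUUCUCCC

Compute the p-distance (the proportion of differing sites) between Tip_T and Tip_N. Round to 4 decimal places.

The sequences differ at positions 2 (C/G), 8 (U/C), 10 (G/A), 17 (G/C), 18 (U/C).
There are 5 differences over 18 sites, so p = 5/18 = 0.2778.

0.2778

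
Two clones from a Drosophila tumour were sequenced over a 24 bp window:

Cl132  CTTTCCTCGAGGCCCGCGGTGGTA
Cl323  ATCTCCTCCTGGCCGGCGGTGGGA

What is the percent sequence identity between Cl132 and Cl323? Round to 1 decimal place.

Differing sites — 1:C/A; 3:T/C; 9:G/C; 10:A/T; 15:C/G; 23:T/G.
18 of the 24 sites match, so the percent identity is 18/24 × 100 = 75.0%.

75.0%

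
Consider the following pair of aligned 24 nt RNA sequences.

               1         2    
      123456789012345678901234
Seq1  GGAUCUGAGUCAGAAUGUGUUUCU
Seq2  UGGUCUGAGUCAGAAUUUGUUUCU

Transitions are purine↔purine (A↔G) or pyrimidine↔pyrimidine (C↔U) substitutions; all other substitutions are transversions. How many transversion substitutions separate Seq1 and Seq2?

Differing sites — 1:G/U (Tv); 3:A/G (Ti); 17:G/U (Tv).
Of the 3 differences, 1 transition and 2 transversions, so the answer is 2.

2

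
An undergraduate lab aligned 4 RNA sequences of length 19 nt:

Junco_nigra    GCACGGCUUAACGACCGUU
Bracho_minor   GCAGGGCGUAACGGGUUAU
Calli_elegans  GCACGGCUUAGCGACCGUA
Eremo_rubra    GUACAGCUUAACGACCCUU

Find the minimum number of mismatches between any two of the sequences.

2

Pairwise Hamming distances:
  Junco_nigra vs Bracho_minor: 7
  Junco_nigra vs Calli_elegans: 2
  Junco_nigra vs Eremo_rubra: 3
  Bracho_minor vs Calli_elegans: 9
  Bracho_minor vs Eremo_rubra: 9
  Calli_elegans vs Eremo_rubra: 5
The smallest is 2, between Junco_nigra and Calli_elegans.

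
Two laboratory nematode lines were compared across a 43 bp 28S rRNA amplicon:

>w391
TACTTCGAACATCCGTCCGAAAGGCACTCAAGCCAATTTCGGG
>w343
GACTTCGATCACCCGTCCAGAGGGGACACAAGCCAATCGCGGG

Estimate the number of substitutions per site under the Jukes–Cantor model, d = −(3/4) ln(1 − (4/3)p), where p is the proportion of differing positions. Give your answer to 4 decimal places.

0.2784

Differing sites — 1:T/G; 9:A/T; 12:T/C; 19:G/A; 20:A/G; 22:A/G; 25:C/G; 28:T/A; 38:T/C; 39:T/G.
p = 10/43 = 0.232558.
d = −0.75 · ln(1 − (4/3)·0.232558) = −0.75 · ln(0.689923) = −0.75 · (-0.371175) = 0.2784.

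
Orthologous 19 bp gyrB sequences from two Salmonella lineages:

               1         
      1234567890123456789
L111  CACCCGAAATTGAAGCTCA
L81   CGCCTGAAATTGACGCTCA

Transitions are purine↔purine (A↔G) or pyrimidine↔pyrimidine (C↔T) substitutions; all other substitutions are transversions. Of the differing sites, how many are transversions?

1

The sequences differ at positions 2 (A/G, transition), 5 (C/T, transition), 14 (A/C, transversion).
Of the 3 differences, 2 transitions and 1 transversion, so the answer is 1.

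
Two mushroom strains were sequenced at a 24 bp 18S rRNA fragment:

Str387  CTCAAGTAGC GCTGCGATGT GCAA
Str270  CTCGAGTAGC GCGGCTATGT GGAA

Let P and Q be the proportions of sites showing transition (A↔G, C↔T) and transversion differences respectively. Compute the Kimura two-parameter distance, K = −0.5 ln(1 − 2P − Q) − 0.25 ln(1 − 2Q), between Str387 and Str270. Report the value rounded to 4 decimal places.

0.1887

Mismatches occur at site 4 (A→G, transition), site 13 (T→G, transversion), site 16 (G→T, transversion), site 22 (C→G, transversion).
Of the 4 differences, 1 transition and 3 transversions over 24 sites: P = 1/24 = 0.041667, Q = 3/24 = 0.125000.
d = −0.5·ln(0.791666) − 0.25·ln(0.750000) = −0.5·(-0.233616) − 0.25·(-0.287682) = 0.1887.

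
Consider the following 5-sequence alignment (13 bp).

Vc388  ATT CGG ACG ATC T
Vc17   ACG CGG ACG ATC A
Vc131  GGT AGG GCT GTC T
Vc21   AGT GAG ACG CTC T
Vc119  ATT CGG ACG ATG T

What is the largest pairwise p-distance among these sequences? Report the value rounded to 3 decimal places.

Pairwise Hamming distances:
  Vc388 vs Vc17: 3
  Vc388 vs Vc131: 6
  Vc388 vs Vc21: 4
  Vc388 vs Vc119: 1
  Vc17 vs Vc131: 8
  Vc17 vs Vc21: 6
  Vc17 vs Vc119: 4
  Vc131 vs Vc21: 6
  Vc131 vs Vc119: 7
  Vc21 vs Vc119: 5
The largest is 8 mismatches, between Vc17 and Vc131; p = 8/13 = 0.615.

0.615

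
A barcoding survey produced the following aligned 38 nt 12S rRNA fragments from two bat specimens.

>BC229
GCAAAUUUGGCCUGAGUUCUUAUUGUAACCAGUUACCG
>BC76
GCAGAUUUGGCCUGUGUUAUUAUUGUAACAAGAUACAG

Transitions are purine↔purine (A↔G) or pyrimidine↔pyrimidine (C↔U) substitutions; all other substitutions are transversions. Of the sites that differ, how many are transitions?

1

Differing sites — 4:A/G (Ti); 15:A/U (Tv); 19:C/A (Tv); 30:C/A (Tv); 33:U/A (Tv); 37:C/A (Tv).
Of the 6 differences, 1 transition and 5 transversions, so the answer is 1.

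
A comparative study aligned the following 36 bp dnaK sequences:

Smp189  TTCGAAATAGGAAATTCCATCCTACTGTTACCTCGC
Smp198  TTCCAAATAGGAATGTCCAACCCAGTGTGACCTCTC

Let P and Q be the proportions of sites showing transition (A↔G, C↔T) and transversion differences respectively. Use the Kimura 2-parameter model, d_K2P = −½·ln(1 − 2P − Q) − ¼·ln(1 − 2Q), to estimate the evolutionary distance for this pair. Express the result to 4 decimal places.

0.2670

Differing sites — 4:G/C (Tv); 14:A/T (Tv); 15:T/G (Tv); 20:T/A (Tv); 23:T/C (Ti); 25:C/G (Tv); 29:T/G (Tv); 35:G/T (Tv).
Of the 8 differences, 1 transition and 7 transversions over 36 sites: P = 1/36 = 0.027778, Q = 7/36 = 0.194444.
d = −0.5·ln(0.750000) − 0.25·ln(0.611112) = −0.5·(-0.287682) − 0.25·(-0.492475) = 0.2670.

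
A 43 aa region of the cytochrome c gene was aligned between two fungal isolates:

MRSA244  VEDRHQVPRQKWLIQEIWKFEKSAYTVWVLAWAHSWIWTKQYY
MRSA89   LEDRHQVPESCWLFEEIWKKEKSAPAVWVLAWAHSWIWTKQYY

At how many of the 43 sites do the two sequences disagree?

9

Mismatches occur at site 1 (V→L), site 9 (R→E), site 10 (Q→S), site 11 (K→C), site 14 (I→F), site 15 (Q→E), site 20 (F→K), site 25 (Y→P), site 26 (T→A).
That gives 9 mismatches out of 43 aligned sites, so the Hamming distance is 9.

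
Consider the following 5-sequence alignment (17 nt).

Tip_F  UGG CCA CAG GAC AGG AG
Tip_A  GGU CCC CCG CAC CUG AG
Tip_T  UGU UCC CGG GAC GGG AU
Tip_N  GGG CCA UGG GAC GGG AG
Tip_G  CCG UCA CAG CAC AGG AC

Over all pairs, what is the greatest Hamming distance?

Pairwise Hamming distances:
  Tip_F vs Tip_A: 7
  Tip_F vs Tip_T: 6
  Tip_F vs Tip_N: 4
  Tip_F vs Tip_G: 5
  Tip_A vs Tip_T: 7
  Tip_A vs Tip_N: 7
  Tip_A vs Tip_G: 9
  Tip_T vs Tip_N: 6
  Tip_T vs Tip_G: 8
  Tip_N vs Tip_G: 8
The largest is 9, between Tip_A and Tip_G.

9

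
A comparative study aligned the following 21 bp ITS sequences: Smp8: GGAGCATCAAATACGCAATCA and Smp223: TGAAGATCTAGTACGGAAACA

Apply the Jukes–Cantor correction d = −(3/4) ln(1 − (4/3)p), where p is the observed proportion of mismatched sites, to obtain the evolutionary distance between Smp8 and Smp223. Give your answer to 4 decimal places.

Mismatches occur at site 1 (G→T), site 4 (G→A), site 5 (C→G), site 9 (A→T), site 11 (A→G), site 16 (C→G), site 19 (T→A).
p = 7/21 = 0.333333.
d = −0.75 · ln(1 − (4/3)·0.333333) = −0.75 · ln(0.555556) = −0.75 · (-0.587786) = 0.4408.

0.4408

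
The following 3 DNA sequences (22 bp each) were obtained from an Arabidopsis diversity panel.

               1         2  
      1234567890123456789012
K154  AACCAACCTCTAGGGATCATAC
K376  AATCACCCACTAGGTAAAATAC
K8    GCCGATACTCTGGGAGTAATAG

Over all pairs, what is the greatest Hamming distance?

Pairwise Hamming distances:
  K154 vs K376: 6
  K154 vs K8: 10
  K376 vs K8: 12
The largest is 12, between K376 and K8.

12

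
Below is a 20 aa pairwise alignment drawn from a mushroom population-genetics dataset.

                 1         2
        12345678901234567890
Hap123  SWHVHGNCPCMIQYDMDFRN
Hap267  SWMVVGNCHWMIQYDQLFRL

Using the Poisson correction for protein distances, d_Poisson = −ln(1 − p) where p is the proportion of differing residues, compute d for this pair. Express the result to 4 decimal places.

0.4308

The sequences differ at positions 3 (H/M), 5 (H/V), 9 (P/H), 10 (C/W), 16 (M/Q), 17 (D/L), 20 (N/L).
p = 7/20 = 0.350000.
d = −ln(1 − 0.350000) = −ln(0.650000) = 0.4308.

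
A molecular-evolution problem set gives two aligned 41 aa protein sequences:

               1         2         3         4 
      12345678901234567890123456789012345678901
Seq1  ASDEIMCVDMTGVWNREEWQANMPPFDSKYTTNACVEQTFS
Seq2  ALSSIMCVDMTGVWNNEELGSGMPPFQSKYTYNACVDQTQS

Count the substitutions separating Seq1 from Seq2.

12

Differing sites — 2:S/L; 3:D/S; 4:E/S; 16:R/N; 19:W/L; 20:Q/G; 21:A/S; 22:N/G; 27:D/Q; 32:T/Y; 37:E/D; 40:F/Q.
That gives 12 mismatches out of 41 aligned sites, so the Hamming distance is 12.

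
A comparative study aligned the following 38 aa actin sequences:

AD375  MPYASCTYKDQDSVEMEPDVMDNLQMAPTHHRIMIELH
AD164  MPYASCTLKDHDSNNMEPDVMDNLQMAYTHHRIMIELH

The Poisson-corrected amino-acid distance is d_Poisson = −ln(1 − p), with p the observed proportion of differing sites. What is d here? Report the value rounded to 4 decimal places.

0.1411

The sequences differ at positions 8 (Y/L), 11 (Q/H), 14 (V/N), 15 (E/N), 28 (P/Y).
p = 5/38 = 0.131579.
d = −ln(1 − 0.131579) = −ln(0.868421) = 0.1411.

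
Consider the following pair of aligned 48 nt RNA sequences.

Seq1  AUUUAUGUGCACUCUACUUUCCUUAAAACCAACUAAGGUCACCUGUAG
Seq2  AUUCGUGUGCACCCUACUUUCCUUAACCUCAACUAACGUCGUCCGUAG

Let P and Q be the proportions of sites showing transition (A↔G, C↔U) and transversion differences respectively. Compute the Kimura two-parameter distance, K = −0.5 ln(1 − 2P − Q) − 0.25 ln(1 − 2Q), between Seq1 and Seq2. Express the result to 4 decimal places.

0.2520

Mismatches occur at site 4 (U→C, transition), site 5 (A→G, transition), site 13 (U→C, transition), site 27 (A→C, transversion), site 28 (A→C, transversion), site 29 (C→U, transition), site 37 (G→C, transversion), site 41 (A→G, transition), site 42 (C→U, transition), site 44 (U→C, transition).
Of the 10 differences, 7 transitions and 3 transversions over 48 sites: P = 7/48 = 0.145833, Q = 3/48 = 0.062500.
d = −0.5·ln(0.645834) − 0.25·ln(0.875000) = −0.5·(-0.437213) − 0.25·(-0.133531) = 0.2520.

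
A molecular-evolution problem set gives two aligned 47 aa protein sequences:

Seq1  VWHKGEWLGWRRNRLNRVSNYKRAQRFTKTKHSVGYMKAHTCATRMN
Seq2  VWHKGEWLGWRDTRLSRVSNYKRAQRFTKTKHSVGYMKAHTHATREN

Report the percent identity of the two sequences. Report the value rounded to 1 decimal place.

Mismatches occur at site 12 (R↔D), site 13 (N↔T), site 16 (N↔S), site 42 (C↔H), site 46 (M↔E).
42 of the 47 sites match, so the percent identity is 42/47 × 100 = 89.4%.

89.4%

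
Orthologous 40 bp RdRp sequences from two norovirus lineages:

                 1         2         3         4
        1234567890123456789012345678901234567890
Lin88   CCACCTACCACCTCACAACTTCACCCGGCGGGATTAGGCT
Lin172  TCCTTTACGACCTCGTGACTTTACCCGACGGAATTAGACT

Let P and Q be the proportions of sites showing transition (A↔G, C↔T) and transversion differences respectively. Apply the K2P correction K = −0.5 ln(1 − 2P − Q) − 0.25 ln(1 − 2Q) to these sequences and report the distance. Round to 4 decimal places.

0.4256

Mismatches occur at site 1 (C/T, transition), site 3 (A/C, transversion), site 4 (C/T, transition), site 5 (C/T, transition), site 9 (C/G, transversion), site 15 (A/G, transition), site 16 (C/T, transition), site 17 (A/G, transition), site 22 (C/T, transition), site 28 (G/A, transition), site 32 (G/A, transition), site 38 (G/A, transition).
Of the 12 differences, 10 transitions and 2 transversions over 40 sites: P = 10/40 = 0.250000, Q = 2/40 = 0.050000.
d = −0.5·ln(0.450000) − 0.25·ln(0.900000) = −0.5·(-0.798508) − 0.25·(-0.105361) = 0.4256.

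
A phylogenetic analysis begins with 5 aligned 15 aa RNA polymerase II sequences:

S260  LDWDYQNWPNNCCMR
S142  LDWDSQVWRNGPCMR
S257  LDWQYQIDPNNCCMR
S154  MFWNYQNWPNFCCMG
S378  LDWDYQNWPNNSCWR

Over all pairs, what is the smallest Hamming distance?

2

Pairwise Hamming distances:
  S260 vs S142: 5
  S260 vs S257: 3
  S260 vs S154: 5
  S260 vs S378: 2
  S142 vs S257: 7
  S142 vs S154: 9
  S142 vs S378: 6
  S257 vs S154: 7
  S257 vs S378: 5
  S154 vs S378: 7
The smallest is 2, between S260 and S378.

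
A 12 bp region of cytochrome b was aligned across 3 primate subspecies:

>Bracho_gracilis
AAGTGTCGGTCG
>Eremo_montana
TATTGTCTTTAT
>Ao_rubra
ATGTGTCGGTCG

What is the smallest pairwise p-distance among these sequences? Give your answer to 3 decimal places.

0.083

Pairwise Hamming distances:
  Bracho_gracilis vs Eremo_montana: 6
  Bracho_gracilis vs Ao_rubra: 1
  Eremo_montana vs Ao_rubra: 7
The smallest is 1 mismatch, between Bracho_gracilis and Ao_rubra; p = 1/12 = 0.083.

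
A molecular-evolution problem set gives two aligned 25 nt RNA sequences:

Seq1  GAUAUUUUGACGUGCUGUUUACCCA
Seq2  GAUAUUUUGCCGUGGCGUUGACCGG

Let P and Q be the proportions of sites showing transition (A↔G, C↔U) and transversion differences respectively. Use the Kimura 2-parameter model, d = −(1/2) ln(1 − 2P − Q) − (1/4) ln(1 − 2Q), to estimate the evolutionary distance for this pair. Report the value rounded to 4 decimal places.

0.2892

The sequences differ at positions 10 (A/C, transversion), 15 (C/G, transversion), 16 (U/C, transition), 20 (U/G, transversion), 24 (C/G, transversion), 25 (A/G, transition).
Of the 6 differences, 2 transitions and 4 transversions over 25 sites: P = 2/25 = 0.080000, Q = 4/25 = 0.160000.
d = −0.5·ln(0.680000) − 0.25·ln(0.680000) = −0.5·(-0.385662) − 0.25·(-0.385662) = 0.2892.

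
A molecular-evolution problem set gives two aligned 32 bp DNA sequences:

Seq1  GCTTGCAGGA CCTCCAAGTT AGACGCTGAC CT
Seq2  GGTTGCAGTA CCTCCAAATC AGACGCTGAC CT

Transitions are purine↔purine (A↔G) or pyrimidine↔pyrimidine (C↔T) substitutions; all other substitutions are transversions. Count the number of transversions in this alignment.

2

Differing sites — 2:C/G (Tv); 9:G/T (Tv); 18:G/A (Ti); 20:T/C (Ti).
Of the 4 differences, 2 transitions and 2 transversions, so the answer is 2.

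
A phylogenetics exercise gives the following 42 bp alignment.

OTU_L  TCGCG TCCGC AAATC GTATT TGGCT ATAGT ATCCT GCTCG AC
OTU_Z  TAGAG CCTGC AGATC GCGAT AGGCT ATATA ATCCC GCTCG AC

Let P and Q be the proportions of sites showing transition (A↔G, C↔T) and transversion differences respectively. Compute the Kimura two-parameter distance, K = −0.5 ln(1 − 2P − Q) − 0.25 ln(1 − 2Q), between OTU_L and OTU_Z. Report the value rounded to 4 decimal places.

Mismatches occur at site 2 (C→A, transversion), site 4 (C→A, transversion), site 6 (T→C, transition), site 8 (C→T, transition), site 12 (A→G, transition), site 17 (T→C, transition), site 18 (A→G, transition), site 19 (T→A, transversion), site 21 (T→A, transversion), site 29 (G→T, transversion), site 30 (T→A, transversion), site 35 (T→C, transition).
Of the 12 differences, 6 transitions and 6 transversions over 42 sites: P = 6/42 = 0.142857, Q = 6/42 = 0.142857.
d = −0.5·ln(0.571429) − 0.25·ln(0.714286) = −0.5·(-0.559615) − 0.25·(-0.336472) = 0.3639.

0.3639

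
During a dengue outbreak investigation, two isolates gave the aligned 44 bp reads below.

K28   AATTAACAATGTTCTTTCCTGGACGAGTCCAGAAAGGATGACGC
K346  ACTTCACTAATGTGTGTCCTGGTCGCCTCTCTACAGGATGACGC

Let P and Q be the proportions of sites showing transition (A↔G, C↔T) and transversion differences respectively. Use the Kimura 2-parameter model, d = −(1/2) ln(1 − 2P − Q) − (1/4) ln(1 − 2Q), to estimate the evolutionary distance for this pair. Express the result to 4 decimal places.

0.4789

Differing sites — 2:A/C (Tv); 5:A/C (Tv); 8:A/T (Tv); 10:T/A (Tv); 11:G/T (Tv); 12:T/G (Tv); 14:C/G (Tv); 16:T/G (Tv); 23:A/T (Tv); 26:A/C (Tv); 27:G/C (Tv); 30:C/T (Ti); 31:A/C (Tv); 32:G/T (Tv); 34:A/C (Tv).
Of the 15 differences, 1 transition and 14 transversions over 44 sites: P = 1/44 = 0.022727, Q = 14/44 = 0.318182.
d = −0.5·ln(0.636364) − 0.25·ln(0.363636) = −0.5·(-0.451985) − 0.25·(-1.011602) = 0.4789.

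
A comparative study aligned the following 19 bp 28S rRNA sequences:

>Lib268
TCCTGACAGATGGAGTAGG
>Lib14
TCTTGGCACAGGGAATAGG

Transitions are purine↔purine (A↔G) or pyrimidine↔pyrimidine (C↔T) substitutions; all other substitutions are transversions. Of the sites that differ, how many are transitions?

3

Differing sites — 3:C/T (Ti); 6:A/G (Ti); 9:G/C (Tv); 11:T/G (Tv); 15:G/A (Ti).
Of the 5 differences, 3 transitions and 2 transversions, so the answer is 3.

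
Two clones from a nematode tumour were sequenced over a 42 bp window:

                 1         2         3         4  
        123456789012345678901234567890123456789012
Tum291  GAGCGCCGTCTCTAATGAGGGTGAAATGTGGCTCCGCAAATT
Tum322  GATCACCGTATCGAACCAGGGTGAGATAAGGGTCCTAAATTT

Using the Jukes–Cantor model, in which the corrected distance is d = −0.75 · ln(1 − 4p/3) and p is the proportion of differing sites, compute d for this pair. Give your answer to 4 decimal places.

Differing sites — 3:G/T; 5:G/A; 10:C/A; 13:T/G; 16:T/C; 17:G/C; 25:A/G; 28:G/A; 29:T/A; 32:C/G; 36:G/T; 37:C/A; 40:A/T.
p = 13/42 = 0.309524.
d = −0.75 · ln(1 − (4/3)·0.309524) = −0.75 · ln(0.587301) = −0.75 · (-0.532218) = 0.3992.

0.3992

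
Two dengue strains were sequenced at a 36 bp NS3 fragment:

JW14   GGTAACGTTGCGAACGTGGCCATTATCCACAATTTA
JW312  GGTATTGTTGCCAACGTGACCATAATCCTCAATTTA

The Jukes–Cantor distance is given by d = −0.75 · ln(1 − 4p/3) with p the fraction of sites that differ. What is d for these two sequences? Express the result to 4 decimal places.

The sequences differ at positions 5 (A/T), 6 (C/T), 12 (G/C), 19 (G/A), 24 (T/A), 29 (A/T).
p = 6/36 = 0.166667.
d = −0.75 · ln(1 − (4/3)·0.166667) = −0.75 · ln(0.777777) = −0.75 · (-0.251315) = 0.1885.

0.1885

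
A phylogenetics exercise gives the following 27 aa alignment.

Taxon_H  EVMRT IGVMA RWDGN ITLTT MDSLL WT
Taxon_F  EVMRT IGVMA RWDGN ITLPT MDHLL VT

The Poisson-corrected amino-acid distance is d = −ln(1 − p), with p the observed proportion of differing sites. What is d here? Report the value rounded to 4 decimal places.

The sequences differ at positions 19 (T/P), 23 (S/H), 26 (W/V).
p = 3/27 = 0.111111.
d = −ln(1 − 0.111111) = −ln(0.888889) = 0.1178.

0.1178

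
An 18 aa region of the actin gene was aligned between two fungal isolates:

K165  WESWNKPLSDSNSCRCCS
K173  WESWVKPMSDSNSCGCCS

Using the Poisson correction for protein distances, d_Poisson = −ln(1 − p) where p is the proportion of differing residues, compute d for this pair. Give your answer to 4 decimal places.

Differing sites — 5:N/V; 8:L/M; 15:R/G.
p = 3/18 = 0.166667.
d = −ln(1 − 0.166667) = −ln(0.833333) = 0.1823.

0.1823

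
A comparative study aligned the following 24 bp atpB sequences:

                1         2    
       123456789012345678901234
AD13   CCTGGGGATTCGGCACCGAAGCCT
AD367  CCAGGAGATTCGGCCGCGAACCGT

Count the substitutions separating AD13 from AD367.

6

Mismatches occur at site 3 (T/A), site 6 (G/A), site 15 (A/C), site 16 (C/G), site 21 (G/C), site 23 (C/G).
That gives 6 mismatches out of 24 aligned sites, so the Hamming distance is 6.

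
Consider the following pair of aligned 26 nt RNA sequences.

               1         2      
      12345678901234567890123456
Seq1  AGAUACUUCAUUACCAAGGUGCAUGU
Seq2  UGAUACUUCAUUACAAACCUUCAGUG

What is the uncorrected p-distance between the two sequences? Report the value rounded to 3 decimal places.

0.308

The sequences differ at positions 1 (A/U), 15 (C/A), 18 (G/C), 19 (G/C), 21 (G/U), 24 (U/G), 25 (G/U), 26 (U/G).
There are 8 differences over 26 sites, so p = 8/26 = 0.308.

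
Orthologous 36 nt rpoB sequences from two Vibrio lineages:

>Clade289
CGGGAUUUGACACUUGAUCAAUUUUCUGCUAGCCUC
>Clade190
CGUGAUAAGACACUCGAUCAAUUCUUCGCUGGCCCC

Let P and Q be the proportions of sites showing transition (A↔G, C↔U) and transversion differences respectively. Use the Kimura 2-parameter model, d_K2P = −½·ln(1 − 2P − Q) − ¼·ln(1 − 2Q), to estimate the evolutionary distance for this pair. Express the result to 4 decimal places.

The sequences differ at positions 3 (G/U, transversion), 7 (U/A, transversion), 8 (U/A, transversion), 15 (U/C, transition), 24 (U/C, transition), 26 (C/U, transition), 27 (U/C, transition), 31 (A/G, transition), 35 (U/C, transition).
Of the 9 differences, 6 transitions and 3 transversions over 36 sites: P = 6/36 = 0.166667, Q = 3/36 = 0.083333.
d = −0.5·ln(0.583333) − 0.25·ln(0.833334) = −0.5·(-0.538997) − 0.25·(-0.182321) = 0.3151.

0.3151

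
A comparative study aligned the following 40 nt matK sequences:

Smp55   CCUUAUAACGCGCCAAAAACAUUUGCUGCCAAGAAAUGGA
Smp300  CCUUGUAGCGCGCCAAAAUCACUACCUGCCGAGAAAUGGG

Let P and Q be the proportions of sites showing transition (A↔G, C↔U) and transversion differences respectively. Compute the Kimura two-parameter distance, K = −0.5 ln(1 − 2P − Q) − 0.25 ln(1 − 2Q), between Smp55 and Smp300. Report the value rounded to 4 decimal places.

0.2372

Mismatches occur at site 5 (A/G, transition), site 8 (A/G, transition), site 19 (A/U, transversion), site 22 (U/C, transition), site 24 (U/A, transversion), site 25 (G/C, transversion), site 31 (A/G, transition), site 40 (A/G, transition).
Of the 8 differences, 5 transitions and 3 transversions over 40 sites: P = 5/40 = 0.125000, Q = 3/40 = 0.075000.
d = −0.5·ln(0.675000) − 0.25·ln(0.850000) = −0.5·(-0.393043) − 0.25·(-0.162519) = 0.2372.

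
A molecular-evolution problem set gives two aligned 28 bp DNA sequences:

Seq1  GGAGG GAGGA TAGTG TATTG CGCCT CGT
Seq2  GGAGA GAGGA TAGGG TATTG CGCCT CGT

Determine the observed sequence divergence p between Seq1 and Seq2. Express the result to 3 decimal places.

The sequences differ at positions 5 (G/A), 14 (T/G).
There are 2 differences over 28 sites, so p = 2/28 = 0.071.

0.071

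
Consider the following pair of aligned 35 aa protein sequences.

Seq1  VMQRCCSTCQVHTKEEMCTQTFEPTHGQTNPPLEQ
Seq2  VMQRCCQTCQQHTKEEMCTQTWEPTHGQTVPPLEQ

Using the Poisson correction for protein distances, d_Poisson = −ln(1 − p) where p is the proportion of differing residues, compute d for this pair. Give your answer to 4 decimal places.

Mismatches occur at site 7 (S↔Q), site 11 (V↔Q), site 22 (F↔W), site 30 (N↔V).
p = 4/35 = 0.114286.
d = −ln(1 − 0.114286) = −ln(0.885714) = 0.1214.

0.1214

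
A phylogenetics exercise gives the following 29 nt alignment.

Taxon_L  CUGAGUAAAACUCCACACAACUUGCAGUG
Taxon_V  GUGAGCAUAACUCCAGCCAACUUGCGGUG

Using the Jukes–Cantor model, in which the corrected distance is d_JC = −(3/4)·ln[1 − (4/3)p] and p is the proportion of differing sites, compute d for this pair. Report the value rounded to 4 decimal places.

0.2421

Mismatches occur at site 1 (C→G), site 6 (U→C), site 8 (A→U), site 16 (C→G), site 17 (A→C), site 26 (A→G).
p = 6/29 = 0.206897.
d = −0.75 · ln(1 − (4/3)·0.206897) = −0.75 · ln(0.724137) = −0.75 · (-0.322775) = 0.2421.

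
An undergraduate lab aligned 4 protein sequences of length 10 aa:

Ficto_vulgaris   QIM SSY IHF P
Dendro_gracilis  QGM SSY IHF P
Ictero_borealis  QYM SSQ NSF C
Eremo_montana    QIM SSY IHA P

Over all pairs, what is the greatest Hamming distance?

Pairwise Hamming distances:
  Ficto_vulgaris vs Dendro_gracilis: 1
  Ficto_vulgaris vs Ictero_borealis: 5
  Ficto_vulgaris vs Eremo_montana: 1
  Dendro_gracilis vs Ictero_borealis: 5
  Dendro_gracilis vs Eremo_montana: 2
  Ictero_borealis vs Eremo_montana: 6
The largest is 6, between Ictero_borealis and Eremo_montana.

6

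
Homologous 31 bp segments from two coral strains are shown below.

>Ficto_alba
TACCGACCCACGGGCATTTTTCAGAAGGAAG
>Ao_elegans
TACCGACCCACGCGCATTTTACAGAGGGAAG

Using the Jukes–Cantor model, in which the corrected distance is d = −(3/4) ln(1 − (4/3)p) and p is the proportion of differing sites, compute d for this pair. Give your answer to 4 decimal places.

0.1036

Differing sites — 13:G/C; 21:T/A; 26:A/G.
p = 3/31 = 0.096774.
d = −0.75 · ln(1 − (4/3)·0.096774) = −0.75 · ln(0.870968) = −0.75 · (-0.138150) = 0.1036.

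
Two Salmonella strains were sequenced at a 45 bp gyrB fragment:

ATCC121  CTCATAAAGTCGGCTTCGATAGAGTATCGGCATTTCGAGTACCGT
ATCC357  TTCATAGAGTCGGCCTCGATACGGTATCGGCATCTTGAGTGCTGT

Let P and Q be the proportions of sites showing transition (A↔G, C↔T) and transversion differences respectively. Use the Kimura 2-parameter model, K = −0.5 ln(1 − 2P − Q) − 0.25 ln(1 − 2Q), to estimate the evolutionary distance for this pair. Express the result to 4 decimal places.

0.2486

Mismatches occur at site 1 (C→T, transition), site 7 (A→G, transition), site 15 (T→C, transition), site 22 (G→C, transversion), site 23 (A→G, transition), site 34 (T→C, transition), site 36 (C→T, transition), site 41 (A→G, transition), site 43 (C→T, transition).
Of the 9 differences, 8 transitions and 1 transversion over 45 sites: P = 8/45 = 0.177778, Q = 1/45 = 0.022222.
d = −0.5·ln(0.622222) − 0.25·ln(0.955556) = −0.5·(-0.474458) − 0.25·(-0.045462) = 0.2486.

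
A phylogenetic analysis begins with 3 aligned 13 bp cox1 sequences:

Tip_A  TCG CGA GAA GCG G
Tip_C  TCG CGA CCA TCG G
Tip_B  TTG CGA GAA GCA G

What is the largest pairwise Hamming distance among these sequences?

5

Pairwise Hamming distances:
  Tip_A vs Tip_C: 3
  Tip_A vs Tip_B: 2
  Tip_C vs Tip_B: 5
The largest is 5, between Tip_C and Tip_B.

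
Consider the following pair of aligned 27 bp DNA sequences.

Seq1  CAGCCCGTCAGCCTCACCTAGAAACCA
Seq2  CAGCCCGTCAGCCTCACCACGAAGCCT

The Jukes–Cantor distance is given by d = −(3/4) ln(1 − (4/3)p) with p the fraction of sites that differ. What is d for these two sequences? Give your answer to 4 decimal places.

0.1650

Differing sites — 19:T/A; 20:A/C; 24:A/G; 27:A/T.
p = 4/27 = 0.148148.
d = −0.75 · ln(1 − (4/3)·0.148148) = −0.75 · ln(0.802469) = −0.75 · (-0.220062) = 0.1650.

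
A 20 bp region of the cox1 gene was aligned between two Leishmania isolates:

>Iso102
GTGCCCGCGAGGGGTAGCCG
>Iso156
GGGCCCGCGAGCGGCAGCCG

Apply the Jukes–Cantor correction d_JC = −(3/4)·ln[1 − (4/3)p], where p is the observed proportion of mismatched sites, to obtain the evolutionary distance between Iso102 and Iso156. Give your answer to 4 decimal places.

Mismatches occur at site 2 (T→G), site 12 (G→C), site 15 (T→C).
p = 3/20 = 0.150000.
d = −0.75 · ln(1 − (4/3)·0.150000) = −0.75 · ln(0.800000) = −0.75 · (-0.223144) = 0.1674.

0.1674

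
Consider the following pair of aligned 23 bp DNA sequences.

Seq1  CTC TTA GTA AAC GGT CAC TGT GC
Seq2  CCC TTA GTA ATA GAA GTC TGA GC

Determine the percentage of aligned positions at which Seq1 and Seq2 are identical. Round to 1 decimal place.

The sequences differ at positions 2 (T/C), 11 (A/T), 12 (C/A), 14 (G/A), 15 (T/A), 16 (C/G), 17 (A/T), 21 (T/A).
15 of the 23 sites match, so the percent identity is 15/23 × 100 = 65.2%.

65.2%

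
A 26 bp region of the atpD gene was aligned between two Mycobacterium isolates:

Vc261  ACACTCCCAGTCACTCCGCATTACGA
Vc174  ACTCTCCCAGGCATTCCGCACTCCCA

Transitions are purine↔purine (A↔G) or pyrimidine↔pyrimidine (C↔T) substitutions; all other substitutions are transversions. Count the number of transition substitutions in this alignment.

2

Mismatches occur at site 3 (A/T, transversion), site 11 (T/G, transversion), site 14 (C/T, transition), site 21 (T/C, transition), site 23 (A/C, transversion), site 25 (G/C, transversion).
Of the 6 differences, 2 transitions and 4 transversions, so the answer is 2.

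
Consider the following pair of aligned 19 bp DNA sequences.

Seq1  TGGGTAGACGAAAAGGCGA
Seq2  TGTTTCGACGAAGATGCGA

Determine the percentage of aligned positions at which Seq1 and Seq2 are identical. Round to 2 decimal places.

73.68%

Differing sites — 3:G/T; 4:G/T; 6:A/C; 13:A/G; 15:G/T.
14 of the 19 sites match, so the percent identity is 14/19 × 100 = 73.68%.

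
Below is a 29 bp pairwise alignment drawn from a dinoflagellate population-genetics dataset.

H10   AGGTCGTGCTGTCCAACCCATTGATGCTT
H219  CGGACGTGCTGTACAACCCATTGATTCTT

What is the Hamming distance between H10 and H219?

The sequences differ at positions 1 (A/C), 4 (T/A), 13 (C/A), 26 (G/T).
That gives 4 mismatches out of 29 aligned sites, so the Hamming distance is 4.

4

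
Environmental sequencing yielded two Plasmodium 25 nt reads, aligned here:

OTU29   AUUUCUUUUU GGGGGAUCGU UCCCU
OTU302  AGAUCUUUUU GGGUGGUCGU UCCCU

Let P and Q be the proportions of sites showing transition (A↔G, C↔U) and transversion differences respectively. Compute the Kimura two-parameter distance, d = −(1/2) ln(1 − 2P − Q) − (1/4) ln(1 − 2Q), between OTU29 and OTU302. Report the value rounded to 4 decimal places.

0.1802

Differing sites — 2:U/G (Tv); 3:U/A (Tv); 14:G/U (Tv); 16:A/G (Ti).
Of the 4 differences, 1 transition and 3 transversions over 25 sites: P = 1/25 = 0.040000, Q = 3/25 = 0.120000.
d = −0.5·ln(0.800000) − 0.25·ln(0.760000) = −0.5·(-0.223144) − 0.25·(-0.274437) = 0.1802.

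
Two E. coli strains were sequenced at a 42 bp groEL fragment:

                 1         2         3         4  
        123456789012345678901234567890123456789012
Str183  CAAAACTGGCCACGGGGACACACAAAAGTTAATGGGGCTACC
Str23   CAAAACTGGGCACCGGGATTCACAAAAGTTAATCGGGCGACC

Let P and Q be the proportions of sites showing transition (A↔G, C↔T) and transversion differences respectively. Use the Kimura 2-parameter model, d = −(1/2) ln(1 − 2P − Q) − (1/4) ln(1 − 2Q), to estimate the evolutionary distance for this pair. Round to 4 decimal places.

Mismatches occur at site 10 (C/G, transversion), site 14 (G/C, transversion), site 19 (C/T, transition), site 20 (A/T, transversion), site 34 (G/C, transversion), site 39 (T/G, transversion).
Of the 6 differences, 1 transition and 5 transversions over 42 sites: P = 1/42 = 0.023810, Q = 5/42 = 0.119048.
d = −0.5·ln(0.833332) − 0.25·ln(0.761904) = −0.5·(-0.182323) − 0.25·(-0.271935) = 0.1591.

0.1591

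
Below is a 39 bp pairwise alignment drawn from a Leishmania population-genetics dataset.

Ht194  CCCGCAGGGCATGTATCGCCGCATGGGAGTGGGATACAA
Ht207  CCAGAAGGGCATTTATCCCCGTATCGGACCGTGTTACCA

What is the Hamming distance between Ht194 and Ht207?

11

The sequences differ at positions 3 (C/A), 5 (C/A), 13 (G/T), 18 (G/C), 22 (C/T), 25 (G/C), 29 (G/C), 30 (T/C), 32 (G/T), 34 (A/T), 38 (A/C).
That gives 11 mismatches out of 39 aligned sites, so the Hamming distance is 11.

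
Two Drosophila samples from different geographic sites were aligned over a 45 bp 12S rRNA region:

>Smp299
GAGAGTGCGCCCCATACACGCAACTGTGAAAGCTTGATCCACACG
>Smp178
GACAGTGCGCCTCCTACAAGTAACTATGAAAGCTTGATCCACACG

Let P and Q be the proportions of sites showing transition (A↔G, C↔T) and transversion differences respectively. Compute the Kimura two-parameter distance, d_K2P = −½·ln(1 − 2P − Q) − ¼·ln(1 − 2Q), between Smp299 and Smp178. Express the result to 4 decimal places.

0.1473

The sequences differ at positions 3 (G/C, transversion), 12 (C/T, transition), 14 (A/C, transversion), 19 (C/A, transversion), 21 (C/T, transition), 26 (G/A, transition).
Of the 6 differences, 3 transitions and 3 transversions over 45 sites: P = 3/45 = 0.066667, Q = 3/45 = 0.066667.
d = −0.5·ln(0.799999) − 0.25·ln(0.866666) = −0.5·(-0.223145) − 0.25·(-0.143102) = 0.1473.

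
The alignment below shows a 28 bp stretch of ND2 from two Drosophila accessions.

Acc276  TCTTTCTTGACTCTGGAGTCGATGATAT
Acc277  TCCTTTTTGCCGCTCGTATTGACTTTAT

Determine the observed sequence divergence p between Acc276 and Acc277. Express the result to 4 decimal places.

Differing sites — 3:T/C; 6:C/T; 10:A/C; 12:T/G; 15:G/C; 17:A/T; 18:G/A; 20:C/T; 23:T/C; 24:G/T; 25:A/T.
There are 11 differences over 28 sites, so p = 11/28 = 0.3929.

0.3929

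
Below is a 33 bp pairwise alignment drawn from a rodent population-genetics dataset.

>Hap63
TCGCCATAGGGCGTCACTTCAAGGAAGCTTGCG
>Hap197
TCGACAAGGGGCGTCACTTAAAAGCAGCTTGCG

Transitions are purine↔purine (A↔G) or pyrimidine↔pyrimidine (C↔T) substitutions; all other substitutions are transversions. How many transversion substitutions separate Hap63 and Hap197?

Differing sites — 4:C/A (Tv); 7:T/A (Tv); 8:A/G (Ti); 20:C/A (Tv); 23:G/A (Ti); 25:A/C (Tv).
Of the 6 differences, 2 transitions and 4 transversions, so the answer is 4.

4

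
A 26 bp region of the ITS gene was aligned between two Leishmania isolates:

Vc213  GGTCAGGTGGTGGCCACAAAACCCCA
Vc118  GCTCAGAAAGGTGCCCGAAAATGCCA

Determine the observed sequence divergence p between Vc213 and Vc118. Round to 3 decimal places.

Differing sites — 2:G/C; 7:G/A; 8:T/A; 9:G/A; 11:T/G; 12:G/T; 16:A/C; 17:C/G; 22:C/T; 23:C/G.
There are 10 differences over 26 sites, so p = 10/26 = 0.385.

0.385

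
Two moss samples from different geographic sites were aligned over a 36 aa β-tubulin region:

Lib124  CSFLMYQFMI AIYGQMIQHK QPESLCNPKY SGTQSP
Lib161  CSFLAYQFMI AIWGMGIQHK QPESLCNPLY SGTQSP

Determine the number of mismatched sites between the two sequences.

5

Mismatches occur at site 5 (M/A), site 13 (Y/W), site 15 (Q/M), site 16 (M/G), site 29 (K/L).
That gives 5 mismatches out of 36 aligned sites, so the Hamming distance is 5.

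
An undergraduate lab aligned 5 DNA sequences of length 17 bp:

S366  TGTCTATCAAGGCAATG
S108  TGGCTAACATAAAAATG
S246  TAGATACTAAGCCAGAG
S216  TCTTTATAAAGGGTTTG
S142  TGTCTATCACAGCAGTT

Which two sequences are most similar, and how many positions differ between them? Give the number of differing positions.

4

Pairwise Hamming distances:
  S366 vs S108: 6
  S366 vs S246: 8
  S366 vs S216: 6
  S366 vs S142: 4
  S108 vs S246: 10
  S108 vs S216: 11
  S108 vs S142: 7
  S246 vs S216: 10
  S246 vs S142: 10
  S216 vs S142: 9
The smallest is 4, between S366 and S142.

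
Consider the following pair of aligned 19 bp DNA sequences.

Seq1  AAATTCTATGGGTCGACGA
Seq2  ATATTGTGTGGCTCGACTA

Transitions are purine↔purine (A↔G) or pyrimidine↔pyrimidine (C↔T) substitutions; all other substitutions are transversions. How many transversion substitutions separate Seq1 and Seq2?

4

Differing sites — 2:A/T (Tv); 6:C/G (Tv); 8:A/G (Ti); 12:G/C (Tv); 18:G/T (Tv).
Of the 5 differences, 1 transition and 4 transversions, so the answer is 4.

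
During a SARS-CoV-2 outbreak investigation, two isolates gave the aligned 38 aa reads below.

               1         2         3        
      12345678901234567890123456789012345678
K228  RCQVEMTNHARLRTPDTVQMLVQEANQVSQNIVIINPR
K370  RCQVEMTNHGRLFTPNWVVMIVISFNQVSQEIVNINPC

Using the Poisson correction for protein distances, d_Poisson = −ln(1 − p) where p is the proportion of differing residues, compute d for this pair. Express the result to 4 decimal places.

0.3795

Mismatches occur at site 10 (A/G), site 13 (R/F), site 16 (D/N), site 17 (T/W), site 19 (Q/V), site 21 (L/I), site 23 (Q/I), site 24 (E/S), site 25 (A/F), site 31 (N/E), site 34 (I/N), site 38 (R/C).
p = 12/38 = 0.315789.
d = −ln(1 − 0.315789) = −ln(0.684211) = 0.3795.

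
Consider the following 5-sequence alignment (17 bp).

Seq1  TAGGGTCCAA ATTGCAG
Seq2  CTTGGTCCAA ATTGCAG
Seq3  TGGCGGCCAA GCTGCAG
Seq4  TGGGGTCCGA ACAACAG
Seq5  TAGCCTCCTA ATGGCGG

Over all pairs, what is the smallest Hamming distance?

Pairwise Hamming distances:
  Seq1 vs Seq2: 3
  Seq1 vs Seq3: 5
  Seq1 vs Seq4: 5
  Seq1 vs Seq5: 5
  Seq2 vs Seq3: 7
  Seq2 vs Seq4: 7
  Seq2 vs Seq5: 8
  Seq3 vs Seq4: 6
  Seq3 vs Seq5: 8
  Seq4 vs Seq5: 8
The smallest is 3, between Seq1 and Seq2.

3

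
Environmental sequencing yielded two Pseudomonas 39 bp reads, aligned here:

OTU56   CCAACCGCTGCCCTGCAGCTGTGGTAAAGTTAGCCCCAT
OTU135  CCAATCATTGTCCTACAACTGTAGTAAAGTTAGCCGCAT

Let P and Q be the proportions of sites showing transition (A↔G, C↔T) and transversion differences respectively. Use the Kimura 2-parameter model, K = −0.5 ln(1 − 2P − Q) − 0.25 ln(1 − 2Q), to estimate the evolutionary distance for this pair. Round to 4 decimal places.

0.2559

The sequences differ at positions 5 (C/T, transition), 7 (G/A, transition), 8 (C/T, transition), 11 (C/T, transition), 15 (G/A, transition), 18 (G/A, transition), 23 (G/A, transition), 36 (C/G, transversion).
Of the 8 differences, 7 transitions and 1 transversion over 39 sites: P = 7/39 = 0.179487, Q = 1/39 = 0.025641.
d = −0.5·ln(0.615385) − 0.25·ln(0.948718) = −0.5·(-0.485507) − 0.25·(-0.052644) = 0.2559.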